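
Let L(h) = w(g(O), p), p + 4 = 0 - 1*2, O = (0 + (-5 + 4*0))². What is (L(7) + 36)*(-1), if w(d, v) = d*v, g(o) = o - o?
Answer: -36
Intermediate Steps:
O = 25 (O = (0 + (-5 + 0))² = (0 - 5)² = (-5)² = 25)
p = -6 (p = -4 + (0 - 1*2) = -4 + (0 - 2) = -4 - 2 = -6)
g(o) = 0
L(h) = 0 (L(h) = 0*(-6) = 0)
(L(7) + 36)*(-1) = (0 + 36)*(-1) = 36*(-1) = -36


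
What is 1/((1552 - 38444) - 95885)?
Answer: -1/132777 ≈ -7.5314e-6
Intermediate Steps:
1/((1552 - 38444) - 95885) = 1/(-36892 - 95885) = 1/(-132777) = -1/132777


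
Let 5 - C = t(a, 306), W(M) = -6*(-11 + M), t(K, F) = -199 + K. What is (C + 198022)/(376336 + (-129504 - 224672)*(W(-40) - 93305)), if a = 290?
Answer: 12371/2058649385 ≈ 6.0093e-6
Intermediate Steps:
W(M) = 66 - 6*M
C = -86 (C = 5 - (-199 + 290) = 5 - 1*91 = 5 - 91 = -86)
(C + 198022)/(376336 + (-129504 - 224672)*(W(-40) - 93305)) = (-86 + 198022)/(376336 + (-129504 - 224672)*((66 - 6*(-40)) - 93305)) = 197936/(376336 - 354176*((66 + 240) - 93305)) = 197936/(376336 - 354176*(306 - 93305)) = 197936/(376336 - 354176*(-92999)) = 197936/(376336 + 32938013824) = 197936/32938390160 = 197936*(1/32938390160) = 12371/2058649385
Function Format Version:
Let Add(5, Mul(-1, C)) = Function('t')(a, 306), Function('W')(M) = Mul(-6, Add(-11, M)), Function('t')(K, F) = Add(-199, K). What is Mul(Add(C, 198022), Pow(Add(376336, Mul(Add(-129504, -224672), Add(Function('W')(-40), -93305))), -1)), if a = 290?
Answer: Rational(12371, 2058649385) ≈ 6.0093e-6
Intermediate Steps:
Function('W')(M) = Add(66, Mul(-6, M))
C = -86 (C = Add(5, Mul(-1, Add(-199, 290))) = Add(5, Mul(-1, 91)) = Add(5, -91) = -86)
Mul(Add(C, 198022), Pow(Add(376336, Mul(Add(-129504, -224672), Add(Function('W')(-40), -93305))), -1)) = Mul(Add(-86, 198022), Pow(Add(376336, Mul(Add(-129504, -224672), Add(Add(66, Mul(-6, -40)), -93305))), -1)) = Mul(197936, Pow(Add(376336, Mul(-354176, Add(Add(66, 240), -93305))), -1)) = Mul(197936, Pow(Add(376336, Mul(-354176, Add(306, -93305))), -1)) = Mul(197936, Pow(Add(376336, Mul(-354176, -92999)), -1)) = Mul(197936, Pow(Add(376336, 32938013824), -1)) = Mul(197936, Pow(32938390160, -1)) = Mul(197936, Rational(1, 32938390160)) = Rational(12371, 2058649385)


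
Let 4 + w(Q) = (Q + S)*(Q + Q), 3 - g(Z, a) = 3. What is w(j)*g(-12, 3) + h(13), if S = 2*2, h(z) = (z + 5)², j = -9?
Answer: 324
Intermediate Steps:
g(Z, a) = 0 (g(Z, a) = 3 - 1*3 = 3 - 3 = 0)
h(z) = (5 + z)²
S = 4
w(Q) = -4 + 2*Q*(4 + Q) (w(Q) = -4 + (Q + 4)*(Q + Q) = -4 + (4 + Q)*(2*Q) = -4 + 2*Q*(4 + Q))
w(j)*g(-12, 3) + h(13) = (-4 + 2*(-9)² + 8*(-9))*0 + (5 + 13)² = (-4 + 2*81 - 72)*0 + 18² = (-4 + 162 - 72)*0 + 324 = 86*0 + 324 = 0 + 324 = 324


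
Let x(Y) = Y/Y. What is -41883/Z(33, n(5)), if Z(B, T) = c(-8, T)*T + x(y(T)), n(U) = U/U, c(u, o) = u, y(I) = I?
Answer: 41883/7 ≈ 5983.3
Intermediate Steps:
x(Y) = 1
n(U) = 1
Z(B, T) = 1 - 8*T (Z(B, T) = -8*T + 1 = 1 - 8*T)
-41883/Z(33, n(5)) = -41883/(1 - 8*1) = -41883/(1 - 8) = -41883/(-7) = -41883*(-⅐) = 41883/7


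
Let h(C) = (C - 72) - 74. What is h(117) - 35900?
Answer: -35929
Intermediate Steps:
h(C) = -146 + C (h(C) = (-72 + C) - 74 = -146 + C)
h(117) - 35900 = (-146 + 117) - 35900 = -29 - 35900 = -35929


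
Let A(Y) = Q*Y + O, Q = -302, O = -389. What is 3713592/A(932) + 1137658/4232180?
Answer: -2565989578381/198808771590 ≈ -12.907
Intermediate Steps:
A(Y) = -389 - 302*Y (A(Y) = -302*Y - 389 = -389 - 302*Y)
3713592/A(932) + 1137658/4232180 = 3713592/(-389 - 302*932) + 1137658/4232180 = 3713592/(-389 - 281464) + 1137658*(1/4232180) = 3713592/(-281853) + 568829/2116090 = 3713592*(-1/281853) + 568829/2116090 = -1237864/93951 + 568829/2116090 = -2565989578381/198808771590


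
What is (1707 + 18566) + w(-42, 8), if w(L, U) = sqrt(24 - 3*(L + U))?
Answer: 20273 + 3*sqrt(14) ≈ 20284.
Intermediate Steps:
w(L, U) = sqrt(24 - 3*L - 3*U) (w(L, U) = sqrt(24 + (-3*L - 3*U)) = sqrt(24 - 3*L - 3*U))
(1707 + 18566) + w(-42, 8) = (1707 + 18566) + sqrt(24 - 3*(-42) - 3*8) = 20273 + sqrt(24 + 126 - 24) = 20273 + sqrt(126) = 20273 + 3*sqrt(14)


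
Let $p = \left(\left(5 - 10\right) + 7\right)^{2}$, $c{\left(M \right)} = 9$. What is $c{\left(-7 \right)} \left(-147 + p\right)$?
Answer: $-1287$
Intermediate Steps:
$p = 4$ ($p = \left(\left(5 - 10\right) + 7\right)^{2} = \left(-5 + 7\right)^{2} = 2^{2} = 4$)
$c{\left(-7 \right)} \left(-147 + p\right) = 9 \left(-147 + 4\right) = 9 \left(-143\right) = -1287$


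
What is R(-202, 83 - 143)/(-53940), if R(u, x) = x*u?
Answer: -202/899 ≈ -0.22469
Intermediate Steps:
R(u, x) = u*x
R(-202, 83 - 143)/(-53940) = -202*(83 - 143)/(-53940) = -202*(-60)*(-1/53940) = 12120*(-1/53940) = -202/899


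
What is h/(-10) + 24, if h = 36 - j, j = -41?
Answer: 163/10 ≈ 16.300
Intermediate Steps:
h = 77 (h = 36 - 1*(-41) = 36 + 41 = 77)
h/(-10) + 24 = 77/(-10) + 24 = -⅒*77 + 24 = -77/10 + 24 = 163/10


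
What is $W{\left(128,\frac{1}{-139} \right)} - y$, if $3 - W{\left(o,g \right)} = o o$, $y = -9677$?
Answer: $-6704$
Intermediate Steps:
$W{\left(o,g \right)} = 3 - o^{2}$ ($W{\left(o,g \right)} = 3 - o o = 3 - o^{2}$)
$W{\left(128,\frac{1}{-139} \right)} - y = \left(3 - 128^{2}\right) - -9677 = \left(3 - 16384\right) + 9677 = -16381 + 9677 = -6704$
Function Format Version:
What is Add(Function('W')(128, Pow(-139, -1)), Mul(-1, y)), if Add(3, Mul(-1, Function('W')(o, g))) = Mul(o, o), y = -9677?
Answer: -6704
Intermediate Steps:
Function('W')(o, g) = Add(3, Mul(-1, Pow(o, 2))) (Function('W')(o, g) = Add(3, Mul(-1, Mul(o, o))) = Add(3, Mul(-1, Pow(o, 2))))
Add(Function('W')(128, Pow(-139, -1)), Mul(-1, y)) = Add(Add(3, Mul(-1, Pow(128, 2))), Mul(-1, -9677)) = Add(Add(3, Mul(-1, 16384)), 9677) = Add(Add(3, -16384), 9677) = Add(-16381, 9677) = -6704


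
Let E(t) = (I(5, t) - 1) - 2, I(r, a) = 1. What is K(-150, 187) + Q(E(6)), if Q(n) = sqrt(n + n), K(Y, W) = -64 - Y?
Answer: 86 + 2*I ≈ 86.0 + 2.0*I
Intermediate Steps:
E(t) = -2 (E(t) = (1 - 1) - 2 = 0 - 2 = -2)
Q(n) = sqrt(2)*sqrt(n) (Q(n) = sqrt(2*n) = sqrt(2)*sqrt(n))
K(-150, 187) + Q(E(6)) = (-64 - 1*(-150)) + sqrt(2)*sqrt(-2) = (-64 + 150) + sqrt(2)*(I*sqrt(2)) = 86 + 2*I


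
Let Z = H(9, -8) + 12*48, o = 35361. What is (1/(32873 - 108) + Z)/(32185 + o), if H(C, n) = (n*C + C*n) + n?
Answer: 13892361/2213144690 ≈ 0.0062772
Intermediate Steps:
H(C, n) = n + 2*C*n (H(C, n) = (C*n + C*n) + n = 2*C*n + n = n + 2*C*n)
Z = 424 (Z = -8*(1 + 2*9) + 12*48 = -8*(1 + 18) + 576 = -8*19 + 576 = -152 + 576 = 424)
(1/(32873 - 108) + Z)/(32185 + o) = (1/(32873 - 108) + 424)/(32185 + 35361) = (1/32765 + 424)/67546 = (1/32765 + 424)*(1/67546) = (13892361/32765)*(1/67546) = 13892361/2213144690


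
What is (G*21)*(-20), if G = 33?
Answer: -13860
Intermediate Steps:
(G*21)*(-20) = (33*21)*(-20) = 693*(-20) = -13860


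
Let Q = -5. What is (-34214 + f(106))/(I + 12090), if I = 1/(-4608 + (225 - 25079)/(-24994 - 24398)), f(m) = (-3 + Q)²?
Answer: -1942908602575/687840836997 ≈ -2.8246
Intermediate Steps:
f(m) = 64 (f(m) = (-3 - 5)² = (-8)² = 64)
I = -24696/113786741 (I = 1/(-4608 - 24854/(-49392)) = 1/(-4608 - 24854*(-1/49392)) = 1/(-4608 + 12427/24696) = 1/(-113786741/24696) = -24696/113786741 ≈ -0.00021704)
(-34214 + f(106))/(I + 12090) = (-34214 + 64)/(-24696/113786741 + 12090) = -34150/1375681673994/113786741 = -34150*113786741/1375681673994 = -1942908602575/687840836997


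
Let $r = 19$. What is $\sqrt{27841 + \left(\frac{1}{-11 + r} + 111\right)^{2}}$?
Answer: $\frac{\sqrt{2572145}}{8} \approx 200.47$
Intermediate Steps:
$\sqrt{27841 + \left(\frac{1}{-11 + r} + 111\right)^{2}} = \sqrt{27841 + \left(\frac{1}{-11 + 19} + 111\right)^{2}} = \sqrt{27841 + \left(\frac{1}{8} + 111\right)^{2}} = \sqrt{27841 + \left(\frac{889}{8}\right)^{2}} = \sqrt{27841 + \frac{790321}{64}} = \sqrt{\frac{2572145}{64}} = \frac{\sqrt{2572145}}{8}$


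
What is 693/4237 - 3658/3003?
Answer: -13417867/12723711 ≈ -1.0546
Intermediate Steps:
693/4237 - 3658/3003 = -13417867/12723711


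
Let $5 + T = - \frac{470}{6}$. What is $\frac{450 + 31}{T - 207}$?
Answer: $- \frac{111}{67} \approx -1.6567$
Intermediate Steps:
$T = - \frac{250}{3}$ ($T = -5 - \frac{470}{6} = -5 - \frac{235}{3} = - \frac{250}{3} \approx -83.333$)
$\frac{450 + 31}{T - 207} = \frac{450 + 31}{- \frac{250}{3} - 207} = \frac{481}{- \frac{871}{3}} = 481 \left(- \frac{3}{871}\right) = - \frac{111}{67}$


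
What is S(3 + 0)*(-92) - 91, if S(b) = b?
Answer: -367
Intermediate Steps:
S(3 + 0)*(-92) - 91 = (3 + 0)*(-92) - 91 = 3*(-92) - 91 = -276 - 91 = -367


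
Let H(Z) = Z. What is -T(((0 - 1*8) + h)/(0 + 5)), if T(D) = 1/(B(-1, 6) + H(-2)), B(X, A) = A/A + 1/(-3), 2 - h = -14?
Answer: 3/4 ≈ 0.75000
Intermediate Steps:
h = 16 (h = 2 - 1*(-14) = 2 + 14 = 16)
B(X, A) = 2/3 (B(X, A) = 1 + 1*(-1/3) = 1 - 1/3 = 2/3)
T(D) = -3/4 (T(D) = 1/(2/3 - 2) = 1/(-4/3) = -3/4)
-T(((0 - 1*8) + h)/(0 + 5)) = -1*(-3/4) = 3/4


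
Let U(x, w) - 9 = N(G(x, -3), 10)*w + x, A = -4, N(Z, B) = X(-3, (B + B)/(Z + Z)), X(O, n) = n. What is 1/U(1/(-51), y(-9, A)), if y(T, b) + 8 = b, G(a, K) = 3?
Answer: -51/1582 ≈ -0.032238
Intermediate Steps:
N(Z, B) = B/Z (N(Z, B) = (B + B)/(Z + Z) = (2*B)/((2*Z)) = (2*B)*(1/(2*Z)) = B/Z)
y(T, b) = -8 + b
U(x, w) = 9 + x + 10*w/3 (U(x, w) = 9 + ((10/3)*w + x) = 9 + ((10*(⅓))*w + x) = 9 + (10*w/3 + x) = 9 + (x + 10*w/3) = 9 + x + 10*w/3)
1/U(1/(-51), y(-9, A)) = 1/(9 + 1/(-51) + 10*(-8 - 4)/3) = 1/(9 - 1/51 + (10/3)*(-12)) = 1/(9 - 1/51 - 40) = 1/(-1582/51) = -51/1582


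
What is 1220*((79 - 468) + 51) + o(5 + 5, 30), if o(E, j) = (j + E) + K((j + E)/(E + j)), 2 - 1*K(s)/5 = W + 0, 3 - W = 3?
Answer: -412310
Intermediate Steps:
W = 0 (W = 3 - 1*3 = 3 - 3 = 0)
K(s) = 10 (K(s) = 10 - 5*(0 + 0) = 10 - 5*0 = 10 + 0 = 10)
o(E, j) = 10 + E + j (o(E, j) = (j + E) + 10 = (E + j) + 10 = 10 + E + j)
1220*((79 - 468) + 51) + o(5 + 5, 30) = 1220*((79 - 468) + 51) + (10 + (5 + 5) + 30) = 1220*(-389 + 51) + (10 + 10 + 30) = 1220*(-338) + 50 = -412360 + 50 = -412310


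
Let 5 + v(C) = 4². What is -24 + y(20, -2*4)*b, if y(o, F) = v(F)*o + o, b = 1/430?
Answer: -1008/43 ≈ -23.442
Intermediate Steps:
v(C) = 11 (v(C) = -5 + 4² = -5 + 16 = 11)
b = 1/430 ≈ 0.0023256
y(o, F) = 12*o (y(o, F) = 11*o + o = 12*o)
-24 + y(20, -2*4)*b = -24 + (12*20)*(1/430) = -24 + 240*(1/430) = -24 + 24/43 = -1008/43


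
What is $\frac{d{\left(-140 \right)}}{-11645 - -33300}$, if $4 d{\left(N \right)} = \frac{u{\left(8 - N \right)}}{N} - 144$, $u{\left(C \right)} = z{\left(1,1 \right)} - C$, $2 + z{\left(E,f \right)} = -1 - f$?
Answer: $- \frac{41}{24850} \approx -0.0016499$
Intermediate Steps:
$z{\left(E,f \right)} = -3 - f$ ($z{\left(E,f \right)} = -2 - \left(1 + f\right) = -3 - f$)
$u{\left(C \right)} = -4 - C$ ($u{\left(C \right)} = \left(-3 - 1\right) - C = -4 - C$)
$d{\left(N \right)} = -36 + \frac{-12 + N}{4 N}$ ($d{\left(N \right)} = \frac{\frac{-4 - \left(8 - N\right)}{N} - 144}{4} = \frac{\frac{-4 + \left(-8 + N\right)}{N} - 144}{4} = \frac{\frac{-12 + N}{N} - 144}{4} = \frac{-144 + \frac{-12 + N}{N}}{4} = -36 + \frac{-12 + N}{4 N}$)
$\frac{d{\left(-140 \right)}}{-11645 - -33300} = \frac{- \frac{143}{4} - \frac{3}{-140}}{-11645 - -33300} = \frac{- \frac{143}{4} - - \frac{3}{140}}{-11645 + 33300} = \frac{- \frac{143}{4} + \frac{3}{140}}{21655} = \left(- \frac{2501}{70}\right) \frac{1}{21655} = - \frac{41}{24850}$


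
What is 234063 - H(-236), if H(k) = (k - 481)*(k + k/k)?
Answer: 65568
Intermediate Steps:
H(k) = (1 + k)*(-481 + k) (H(k) = (-481 + k)*(k + 1) = (-481 + k)*(1 + k) = (1 + k)*(-481 + k))
234063 - H(-236) = 234063 - (-481 + (-236)² - 480*(-236)) = 234063 - (-481 + 55696 + 113280) = 234063 - 1*168495 = 234063 - 168495 = 65568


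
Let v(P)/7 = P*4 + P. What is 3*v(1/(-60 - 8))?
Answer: -105/68 ≈ -1.5441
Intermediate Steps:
v(P) = 35*P (v(P) = 7*(P*4 + P) = 7*(4*P + P) = 7*(5*P) = 35*P)
3*v(1/(-60 - 8)) = 3*(35/(-60 - 8)) = 3*(35/(-68)) = 3*(35*(-1/68)) = 3*(-35/68) = -105/68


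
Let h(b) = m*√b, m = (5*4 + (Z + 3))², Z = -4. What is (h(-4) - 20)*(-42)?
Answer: 840 - 30324*I ≈ 840.0 - 30324.0*I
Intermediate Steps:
m = 361 (m = (5*4 + (-4 + 3))² = (20 - 1)² = 19² = 361)
h(b) = 361*√b
(h(-4) - 20)*(-42) = (361*√(-4) - 20)*(-42) = (361*(2*I) - 20)*(-42) = (722*I - 20)*(-42) = (-20 + 722*I)*(-42) = 840 - 30324*I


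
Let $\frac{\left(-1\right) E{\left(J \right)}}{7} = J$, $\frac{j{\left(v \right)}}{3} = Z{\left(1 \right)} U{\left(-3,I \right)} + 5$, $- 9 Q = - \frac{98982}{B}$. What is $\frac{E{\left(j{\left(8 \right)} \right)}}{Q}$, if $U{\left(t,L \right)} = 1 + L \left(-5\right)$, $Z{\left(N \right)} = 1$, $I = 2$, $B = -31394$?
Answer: $- \frac{439516}{1833} \approx -239.78$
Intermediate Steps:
$U{\left(t,L \right)} = 1 - 5 L$
$Q = - \frac{5499}{15697}$ ($Q = - \frac{\left(-98982\right) \frac{1}{-31394}}{9} = - \frac{\left(-98982\right) \left(- \frac{1}{31394}\right)}{9} = \left(- \frac{1}{9}\right) \frac{49491}{15697} = - \frac{5499}{15697} \approx -0.35032$)
$j{\left(v \right)} = -12$ ($j{\left(v \right)} = 3 \left(1 \left(1 - 10\right) + 5\right) = 3 \left(1 \left(-9\right) + 5\right) = 3 \left(-9 + 5\right) = 3 \left(-4\right) = -12$)
$E{\left(J \right)} = - 7 J$
$\frac{E{\left(j{\left(8 \right)} \right)}}{Q} = \frac{\left(-7\right) \left(-12\right)}{- \frac{5499}{15697}} = 84 \left(- \frac{15697}{5499}\right) = - \frac{439516}{1833}$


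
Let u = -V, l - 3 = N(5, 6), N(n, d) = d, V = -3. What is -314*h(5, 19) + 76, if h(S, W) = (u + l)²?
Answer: -45140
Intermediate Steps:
l = 9 (l = 3 + 6 = 9)
u = 3 (u = -1*(-3) = 3)
h(S, W) = 144 (h(S, W) = (3 + 9)² = 12² = 144)
-314*h(5, 19) + 76 = -314*144 + 76 = -45216 + 76 = -45140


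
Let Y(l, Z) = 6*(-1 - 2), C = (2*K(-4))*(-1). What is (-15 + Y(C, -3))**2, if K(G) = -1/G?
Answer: 1089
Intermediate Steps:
C = -1/2 (C = (2*(-1/(-4)))*(-1) = (2*(-1*(-1/4)))*(-1) = (2*(1/4))*(-1) = (1/2)*(-1) = -1/2 ≈ -0.50000)
Y(l, Z) = -18 (Y(l, Z) = 6*(-3) = -18)
(-15 + Y(C, -3))**2 = (-15 - 18)**2 = (-33)**2 = 1089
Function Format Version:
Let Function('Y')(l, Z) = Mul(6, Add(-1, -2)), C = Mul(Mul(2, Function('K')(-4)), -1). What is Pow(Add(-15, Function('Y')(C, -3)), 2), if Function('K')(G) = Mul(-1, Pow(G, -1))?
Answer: 1089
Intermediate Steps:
C = Rational(-1, 2) (C = Mul(Mul(2, Mul(-1, Pow(-4, -1))), -1) = Mul(Mul(2, Mul(-1, Rational(-1, 4))), -1) = Mul(Mul(2, Rational(1, 4)), -1) = Mul(Rational(1, 2), -1) = Rational(-1, 2) ≈ -0.50000)
Function('Y')(l, Z) = -18 (Function('Y')(l, Z) = Mul(6, -3) = -18)
Pow(Add(-15, Function('Y')(C, -3)), 2) = Pow(Add(-15, -18), 2) = Pow(-33, 2) = 1089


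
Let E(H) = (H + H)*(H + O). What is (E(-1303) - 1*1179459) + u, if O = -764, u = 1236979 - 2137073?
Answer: 3307049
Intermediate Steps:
u = -900094
E(H) = 2*H*(-764 + H) (E(H) = (H + H)*(H - 764) = (2*H)*(-764 + H) = 2*H*(-764 + H))
(E(-1303) - 1*1179459) + u = (2*(-1303)*(-764 - 1303) - 1*1179459) - 900094 = (2*(-1303)*(-2067) - 1179459) - 900094 = (5386602 - 1179459) - 900094 = 4207143 - 900094 = 3307049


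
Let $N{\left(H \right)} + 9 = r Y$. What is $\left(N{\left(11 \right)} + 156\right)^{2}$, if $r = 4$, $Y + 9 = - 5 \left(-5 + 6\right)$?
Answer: $8281$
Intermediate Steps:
$Y = -14$ ($Y = -9 - 5 \left(-5 + 6\right) = -9 - 5 = -14$)
$N{\left(H \right)} = -65$ ($N{\left(H \right)} = -9 + 4 \left(-14\right) = -9 - 56 = -65$)
$\left(N{\left(11 \right)} + 156\right)^{2} = \left(-65 + 156\right)^{2} = 91^{2} = 8281$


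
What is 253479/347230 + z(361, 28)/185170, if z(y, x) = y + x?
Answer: 470717789/642965791 ≈ 0.73210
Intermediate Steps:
z(y, x) = x + y
253479/347230 + z(361, 28)/185170 = 253479/347230 + (28 + 361)/185170 = 253479*(1/347230) + 389*(1/185170) = 253479/347230 + 389/185170 = 470717789/642965791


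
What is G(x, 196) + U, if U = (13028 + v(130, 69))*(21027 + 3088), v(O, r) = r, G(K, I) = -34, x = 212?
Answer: 315834121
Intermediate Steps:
U = 315834155 (U = (13028 + 69)*(21027 + 3088) = 13097*24115 = 315834155)
G(x, 196) + U = -34 + 315834155 = 315834121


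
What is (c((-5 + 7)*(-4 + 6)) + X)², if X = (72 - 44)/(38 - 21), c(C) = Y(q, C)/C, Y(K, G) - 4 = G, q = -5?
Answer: 3844/289 ≈ 13.301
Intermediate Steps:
Y(K, G) = 4 + G
c(C) = (4 + C)/C
X = 28/17 ≈ 1.6471
(c((-5 + 7)*(-4 + 6)) + X)² = ((4 + (-5 + 7)*(-4 + 6))/(((-5 + 7)*(-4 + 6))) + 28/17)² = ((4 + 2*2)/((2*2)) + 28/17)² = ((4 + 4)/4 + 28/17)² = ((¼)*8 + 28/17)² = (2 + 28/17)² = (62/17)² = 3844/289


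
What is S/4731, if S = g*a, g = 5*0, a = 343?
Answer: 0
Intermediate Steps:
g = 0
S = 0 (S = 0*343 = 0)
S/4731 = 0/4731 = 0*(1/4731) = 0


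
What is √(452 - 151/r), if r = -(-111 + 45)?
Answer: √1958946/66 ≈ 21.206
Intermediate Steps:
r = 66 (r = -1*(-66) = 66)
√(452 - 151/r) = √(452 - 151/66) = √(29681/66) = √1958946/66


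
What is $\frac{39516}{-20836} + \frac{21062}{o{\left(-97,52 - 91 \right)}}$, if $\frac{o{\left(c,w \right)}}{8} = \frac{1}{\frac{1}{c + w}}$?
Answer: $- \frac{60230155}{2833696} \approx -21.255$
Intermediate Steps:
$o{\left(c,w \right)} = 8 c + 8 w$ ($o{\left(c,w \right)} = \frac{8}{\frac{1}{c + w}} = 8 \left(c + w\right) = 8 c + 8 w$)
$\frac{39516}{-20836} + \frac{21062}{o{\left(-97,52 - 91 \right)}} = \frac{39516}{-20836} + \frac{21062}{8 \left(-97\right) + 8 \left(52 - 91\right)} = 39516 \left(- \frac{1}{20836}\right) + \frac{21062}{-776 + 8 \left(-39\right)} = - \frac{9879}{5209} + \frac{21062}{-776 - 312} = - \frac{9879}{5209} + \frac{21062}{-1088} = - \frac{9879}{5209} + 21062 \left(- \frac{1}{1088}\right) = - \frac{9879}{5209} - \frac{10531}{544} = - \frac{60230155}{2833696}$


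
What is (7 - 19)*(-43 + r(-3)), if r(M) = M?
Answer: 552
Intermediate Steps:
(7 - 19)*(-43 + r(-3)) = (7 - 19)*(-43 - 3) = -12*(-46) = 552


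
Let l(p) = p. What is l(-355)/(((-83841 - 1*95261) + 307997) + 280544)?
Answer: -355/409439 ≈ -0.00086704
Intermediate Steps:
l(-355)/(((-83841 - 1*95261) + 307997) + 280544) = -355/(((-83841 - 1*95261) + 307997) + 280544) = -355/(((-83841 - 95261) + 307997) + 280544) = -355/((-179102 + 307997) + 280544) = -355/(128895 + 280544) = -355/409439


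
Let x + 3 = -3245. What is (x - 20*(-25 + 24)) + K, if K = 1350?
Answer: -1878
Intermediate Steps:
x = -3248 (x = -3 - 3245 = -3248)
(x - 20*(-25 + 24)) + K = (-3248 - 20*(-25 + 24)) + 1350 = (-3248 - 20*(-1)) + 1350 = (-3248 + 20) + 1350 = -3228 + 1350 = -1878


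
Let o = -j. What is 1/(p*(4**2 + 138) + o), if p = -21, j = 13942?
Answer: -1/17176 ≈ -5.8221e-5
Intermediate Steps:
o = -13942 (o = -1*13942 = -13942)
1/(p*(4**2 + 138) + o) = 1/(-21*(4**2 + 138) - 13942) = 1/(-21*(16 + 138) - 13942) = 1/(-21*154 - 13942) = 1/(-3234 - 13942) = 1/(-17176) = -1/17176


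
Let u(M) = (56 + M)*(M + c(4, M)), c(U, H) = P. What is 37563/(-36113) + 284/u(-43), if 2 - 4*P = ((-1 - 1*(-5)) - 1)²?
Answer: -128433469/84034951 ≈ -1.5283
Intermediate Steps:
P = -7/4 (P = ½ - ((-1 - 1*(-5)) - 1)²/4 = ½ - ((-1 + 5) - 1)²/4 = ½ - (4 - 1)²/4 = ½ - ¼*3² = ½ - ¼*9 = ½ - 9/4 = -7/4 ≈ -1.7500)
c(U, H) = -7/4
u(M) = (56 + M)*(-7/4 + M) (u(M) = (56 + M)*(M - 7/4) = (56 + M)*(-7/4 + M))
37563/(-36113) + 284/u(-43) = 37563/(-36113) + 284/(-98 + (-43)² + (217/4)*(-43)) = 37563*(-1/36113) + 284/(-98 + 1849 - 9331/4) = -37563/36113 + 284/(-2327/4) = -37563/36113 + 284*(-4/2327) = -37563/36113 - 1136/2327 = -128433469/84034951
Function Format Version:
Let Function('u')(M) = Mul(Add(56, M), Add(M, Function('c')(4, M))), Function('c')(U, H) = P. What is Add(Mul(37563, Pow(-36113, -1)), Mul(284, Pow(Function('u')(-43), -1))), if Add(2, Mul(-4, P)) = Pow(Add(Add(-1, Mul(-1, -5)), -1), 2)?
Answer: Rational(-128433469, 84034951) ≈ -1.5283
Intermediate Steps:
P = Rational(-7, 4) (P = Add(Rational(1, 2), Mul(Rational(-1, 4), Pow(Add(Add(-1, Mul(-1, -5)), -1), 2))) = Add(Rational(1, 2), Mul(Rational(-1, 4), Pow(Add(Add(-1, 5), -1), 2))) = Add(Rational(1, 2), Mul(Rational(-1, 4), Pow(Add(4, -1), 2))) = Add(Rational(1, 2), Mul(Rational(-1, 4), Pow(3, 2))) = Add(Rational(1, 2), Mul(Rational(-1, 4), 9)) = Add(Rational(1, 2), Rational(-9, 4)) = Rational(-7, 4) ≈ -1.7500)
Function('c')(U, H) = Rational(-7, 4)
Function('u')(M) = Mul(Add(56, M), Add(Rational(-7, 4), M)) (Function('u')(M) = Mul(Add(56, M), Add(M, Rational(-7, 4))) = Mul(Add(56, M), Add(Rational(-7, 4), M)))
Add(Mul(37563, Pow(-36113, -1)), Mul(284, Pow(Function('u')(-43), -1))) = Add(Mul(37563, Pow(-36113, -1)), Mul(284, Pow(Add(-98, Pow(-43, 2), Mul(Rational(217, 4), -43)), -1))) = Add(Mul(37563, Rational(-1, 36113)), Mul(284, Pow(Add(-98, 1849, Rational(-9331, 4)), -1))) = Add(Rational(-37563, 36113), Mul(284, Pow(Rational(-2327, 4), -1))) = Add(Rational(-37563, 36113), Mul(284, Rational(-4, 2327))) = Add(Rational(-37563, 36113), Rational(-1136, 2327)) = Rational(-128433469, 84034951)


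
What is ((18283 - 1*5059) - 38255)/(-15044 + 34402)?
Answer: -25031/19358 ≈ -1.2931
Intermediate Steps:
((18283 - 1*5059) - 38255)/(-15044 + 34402) = ((18283 - 5059) - 38255)/19358 = (13224 - 38255)*(1/19358) = -25031*1/19358 = -25031/19358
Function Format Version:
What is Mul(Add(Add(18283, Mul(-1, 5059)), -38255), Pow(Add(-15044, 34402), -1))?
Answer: Rational(-25031, 19358) ≈ -1.2931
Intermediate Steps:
Mul(Add(Add(18283, Mul(-1, 5059)), -38255), Pow(Add(-15044, 34402), -1)) = Mul(Add(Add(18283, -5059), -38255), Pow(19358, -1)) = Mul(Add(13224, -38255), Rational(1, 19358)) = Mul(-25031, Rational(1, 19358)) = Rational(-25031, 19358)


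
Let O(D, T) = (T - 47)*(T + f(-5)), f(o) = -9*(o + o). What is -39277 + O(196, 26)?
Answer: -41713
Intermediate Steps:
f(o) = -18*o
O(D, T) = (-47 + T)*(90 + T) (O(D, T) = (T - 47)*(T - 18*(-5)) = (-47 + T)*(T + 90) = (-47 + T)*(90 + T))
-39277 + O(196, 26) = -39277 + (-4230 + 26² + 43*26) = -39277 + (-4230 + 676 + 1118) = -39277 - 2436 = -41713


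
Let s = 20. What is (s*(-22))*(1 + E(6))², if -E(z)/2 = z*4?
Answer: -971960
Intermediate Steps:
E(z) = -8*z (E(z) = -2*z*4 = -8*z)
(s*(-22))*(1 + E(6))² = (20*(-22))*(1 - 8*6)² = -440*(1 - 48)² = -440*(-47)² = -440*2209 = -971960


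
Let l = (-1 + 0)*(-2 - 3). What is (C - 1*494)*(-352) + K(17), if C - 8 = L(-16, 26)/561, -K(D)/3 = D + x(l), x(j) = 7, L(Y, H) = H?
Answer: 8720168/51 ≈ 1.7098e+5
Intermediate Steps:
l = 5 (l = -1*(-5) = 5)
K(D) = -21 - 3*D (K(D) = -3*(D + 7) = -3*(7 + D) = -21 - 3*D)
C = 4514/561 (C = 8 + 26/561 = 4514/561 ≈ 8.0463)
(C - 1*494)*(-352) + K(17) = (4514/561 - 1*494)*(-352) + (-21 - 3*17) = (4514/561 - 494)*(-352) + (-21 - 51) = -272620/561*(-352) - 72 = 8723840/51 - 72 = 8720168/51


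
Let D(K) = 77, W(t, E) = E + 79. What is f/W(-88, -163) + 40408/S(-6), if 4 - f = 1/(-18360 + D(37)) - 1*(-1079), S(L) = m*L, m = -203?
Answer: 511882856/11134347 ≈ 45.973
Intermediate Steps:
W(t, E) = 79 + E
S(L) = -203*L
f = -19654224/18283 (f = 4 - (1/(-18360 + 77) - 1*(-1079)) = 4 - (1/(-18283) + 1079) = 4 - (-1/18283 + 1079) = 4 - 1*19727356/18283 = 4 - 19727356/18283 = -19654224/18283 ≈ -1075.0)
f/W(-88, -163) + 40408/S(-6) = -19654224/(18283*(79 - 163)) + 40408/((-203*(-6))) = -19654224/18283/(-84) + 40408/1218 = -19654224/18283*(-1/84) + 40408*(1/1218) = 1637852/127981 + 20204/609 = 511882856/11134347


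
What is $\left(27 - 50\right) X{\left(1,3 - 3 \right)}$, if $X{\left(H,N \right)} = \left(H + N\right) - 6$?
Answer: $115$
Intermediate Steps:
$X{\left(H,N \right)} = -6 + H + N$
$\left(27 - 50\right) X{\left(1,3 - 3 \right)} = \left(27 - 50\right) \left(-6 + 1 + \left(3 - 3\right)\right) = - 23 \left(-6 + 1 + 0\right) = \left(-23\right) \left(-5\right) = 115$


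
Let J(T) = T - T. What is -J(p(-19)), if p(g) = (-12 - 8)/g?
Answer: 0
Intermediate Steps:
p(g) = -20/g
J(T) = 0
-J(p(-19)) = -1*0 = 0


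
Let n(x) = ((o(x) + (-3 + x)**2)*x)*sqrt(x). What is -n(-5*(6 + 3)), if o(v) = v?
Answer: 304965*I*sqrt(5) ≈ 6.8192e+5*I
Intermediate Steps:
n(x) = x**(3/2)*(x + (-3 + x)**2) (n(x) = ((x + (-3 + x)**2)*x)*sqrt(x) = (x*(x + (-3 + x)**2))*sqrt(x) = x**(3/2)*(x + (-3 + x)**2))
-n(-5*(6 + 3)) = -(-5*(6 + 3))**(3/2)*(-5*(6 + 3) + (-3 - 5*(6 + 3))**2) = -(-5*9)**(3/2)*(-5*9 + (-3 - 5*9)**2) = -(-45)**(3/2)*(-45 + (-3 - 45)**2) = -(-135*I*sqrt(5))*(-45 + (-48)**2) = -(-135*I*sqrt(5))*(-45 + 2304) = -(-135*I*sqrt(5))*2259 = -(-304965)*I*sqrt(5) = 304965*I*sqrt(5)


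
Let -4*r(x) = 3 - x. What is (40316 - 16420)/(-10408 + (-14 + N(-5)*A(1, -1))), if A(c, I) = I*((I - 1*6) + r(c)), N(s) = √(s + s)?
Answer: -55343136/24137477 - 119480*I*√10/72412431 ≈ -2.2928 - 0.0052177*I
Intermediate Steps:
r(x) = -¾ + x/4 (r(x) = -(3 - x)/4 = -¾ + x/4)
N(s) = √2*√s (N(s) = √(2*s) = √2*√s)
A(c, I) = I*(-27/4 + I + c/4) (A(c, I) = I*((I - 1*6) + (-¾ + c/4)) = I*((I - 6) + (-¾ + c/4)) = I*((-6 + I) + (-¾ + c/4)) = I*(-27/4 + I + c/4))
(40316 - 16420)/(-10408 + (-14 + N(-5)*A(1, -1))) = (40316 - 16420)/(-10408 + (-14 + (√2*√(-5))*((¼)*(-1)*(-27 + 1 + 4*(-1))))) = 23896/(-10408 + (-14 + (√2*(I*√5))*((¼)*(-1)*(-27 + 1 - 4)))) = 23896/(-10408 + (-14 + (I*√10)*((¼)*(-1)*(-30)))) = 23896/(-10408 + (-14 + (I*√10)*(15/2))) = 23896/(-10408 + (-14 + 15*I*√10/2)) = 23896/(-10422 + 15*I*√10/2)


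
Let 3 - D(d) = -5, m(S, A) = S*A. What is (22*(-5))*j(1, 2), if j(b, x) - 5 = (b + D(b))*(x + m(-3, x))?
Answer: 3410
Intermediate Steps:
m(S, A) = A*S
D(d) = 8 (D(d) = 3 - 1*(-5) = 3 + 5 = 8)
j(b, x) = 5 - 2*x*(8 + b) (j(b, x) = 5 + (b + 8)*(x + x*(-3)) = 5 + (8 + b)*(x - 3*x) = 5 + (8 + b)*(-2*x) = 5 - 2*x*(8 + b))
(22*(-5))*j(1, 2) = (22*(-5))*(5 - 16*2 - 2*1*2) = -110*(5 - 32 - 4) = -110*(-31) = 3410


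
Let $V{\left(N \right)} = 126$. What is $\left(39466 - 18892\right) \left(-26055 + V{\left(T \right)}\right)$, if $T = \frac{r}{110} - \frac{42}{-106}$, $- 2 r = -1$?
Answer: $-533463246$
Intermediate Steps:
$r = \frac{1}{2}$ ($r = \left(- \frac{1}{2}\right) \left(-1\right) = \frac{1}{2} \approx 0.5$)
$T = \frac{4673}{11660}$ ($T = \frac{1}{2 \cdot 110} - \frac{42}{-106} = \frac{1}{2} \cdot \frac{1}{110} - - \frac{21}{53} = \frac{1}{220} + \frac{21}{53} = \frac{4673}{11660} \approx 0.40077$)
$\left(39466 - 18892\right) \left(-26055 + V{\left(T \right)}\right) = \left(39466 - 18892\right) \left(-26055 + 126\right) = 20574 \left(-25929\right) = -533463246$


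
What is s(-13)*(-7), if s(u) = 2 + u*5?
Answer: 441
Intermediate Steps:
s(u) = 2 + 5*u
s(-13)*(-7) = (2 + 5*(-13))*(-7) = (2 - 65)*(-7) = -63*(-7) = 441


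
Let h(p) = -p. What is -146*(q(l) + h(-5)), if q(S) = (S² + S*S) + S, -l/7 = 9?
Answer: -1150480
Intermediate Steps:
l = -63 (l = -7*9 = -63)
q(S) = S + 2*S² (q(S) = (S² + S²) + S = 2*S² + S = S + 2*S²)
-146*(q(l) + h(-5)) = -146*(-63*(1 + 2*(-63)) - 1*(-5)) = -146*(-63*(1 - 126) + 5) = -146*(-63*(-125) + 5) = -146*(7875 + 5) = -146*7880 = -1150480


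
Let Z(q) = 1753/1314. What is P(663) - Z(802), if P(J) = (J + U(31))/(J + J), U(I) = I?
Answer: -235427/290394 ≈ -0.81072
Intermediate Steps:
P(J) = (31 + J)/(2*J) (P(J) = (J + 31)/(J + J) = (31 + J)/((2*J)) = (31 + J)*(1/(2*J)) = (31 + J)/(2*J))
Z(q) = 1753/1314 (Z(q) = 1753*(1/1314) = 1753/1314)
P(663) - Z(802) = (1/2)*(31 + 663)/663 - 1*1753/1314 = (1/2)*(1/663)*694 - 1753/1314 = 347/663 - 1753/1314 = -235427/290394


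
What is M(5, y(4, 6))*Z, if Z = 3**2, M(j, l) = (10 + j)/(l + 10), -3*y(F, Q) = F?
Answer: 405/26 ≈ 15.577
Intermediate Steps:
y(F, Q) = -F/3
M(j, l) = (10 + j)/(10 + l)
Z = 9
M(5, y(4, 6))*Z = ((10 + 5)/(10 - 1/3*4))*9 = (15/(10 - 4/3))*9 = (15/(26/3))*9 = ((3/26)*15)*9 = (45/26)*9 = 405/26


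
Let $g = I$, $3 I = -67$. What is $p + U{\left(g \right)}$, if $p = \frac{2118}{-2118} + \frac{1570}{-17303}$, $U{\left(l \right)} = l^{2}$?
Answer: $\frac{77503310}{155727} \approx 497.69$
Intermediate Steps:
$I = - \frac{67}{3}$ ($I = \frac{1}{3} \left(-67\right) = - \frac{67}{3} \approx -22.333$)
$g = - \frac{67}{3} \approx -22.333$
$p = - \frac{18873}{17303}$ ($p = 2118 \left(- \frac{1}{2118}\right) + 1570 \left(- \frac{1}{17303}\right) = -1 - \frac{1570}{17303} = - \frac{18873}{17303} \approx -1.0907$)
$p + U{\left(g \right)} = - \frac{18873}{17303} + \left(- \frac{67}{3}\right)^{2} = - \frac{18873}{17303} + \frac{4489}{9} = \frac{77503310}{155727}$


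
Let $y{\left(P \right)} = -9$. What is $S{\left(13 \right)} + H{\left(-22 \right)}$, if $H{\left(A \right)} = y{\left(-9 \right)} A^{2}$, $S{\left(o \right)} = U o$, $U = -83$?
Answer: $-5435$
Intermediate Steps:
$S{\left(o \right)} = - 83 o$
$H{\left(A \right)} = - 9 A^{2}$
$S{\left(13 \right)} + H{\left(-22 \right)} = \left(-83\right) 13 - 9 \left(-22\right)^{2} = -1079 - 4356 = -5435$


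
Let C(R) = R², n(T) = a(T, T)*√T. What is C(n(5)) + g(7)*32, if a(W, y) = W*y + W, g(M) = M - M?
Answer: 4500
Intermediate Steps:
g(M) = 0
a(W, y) = W + W*y
n(T) = T^(3/2)*(1 + T) (n(T) = (T*(1 + T))*√T = T^(3/2)*(1 + T))
C(n(5)) + g(7)*32 = (5^(3/2)*(1 + 5))² + 0*32 = ((5*√5)*6)² + 0 = (30*√5)² + 0 = 4500 + 0 = 4500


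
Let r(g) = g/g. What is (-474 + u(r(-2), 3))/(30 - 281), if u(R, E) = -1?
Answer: 475/251 ≈ 1.8924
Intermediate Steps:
r(g) = 1
(-474 + u(r(-2), 3))/(30 - 281) = (-474 - 1)/(30 - 281) = -475/(-251) = -475*(-1/251) = 475/251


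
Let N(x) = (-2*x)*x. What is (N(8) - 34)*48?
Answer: -7776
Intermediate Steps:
N(x) = -2*x**2
(N(8) - 34)*48 = (-2*8**2 - 34)*48 = (-2*64 - 34)*48 = (-128 - 34)*48 = -162*48 = -7776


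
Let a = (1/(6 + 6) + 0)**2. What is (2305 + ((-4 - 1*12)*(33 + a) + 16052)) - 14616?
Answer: 28916/9 ≈ 3212.9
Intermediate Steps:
a = 1/144 (a = (1/12 + 0)**2 = (1/12)**2 = 1/144 ≈ 0.0069444)
(2305 + ((-4 - 1*12)*(33 + a) + 16052)) - 14616 = (2305 + ((-4 - 1*12)*(33 + 1/144) + 16052)) - 14616 = (2305 + ((-4 - 12)*(4753/144) + 16052)) - 14616 = (2305 + (-16*4753/144 + 16052)) - 14616 = (2305 + (-4753/9 + 16052)) - 14616 = (2305 + 139715/9) - 14616 = 160460/9 - 14616 = 28916/9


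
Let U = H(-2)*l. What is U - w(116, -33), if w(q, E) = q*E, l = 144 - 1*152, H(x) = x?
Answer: 3844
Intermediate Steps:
l = -8 (l = 144 - 152 = -8)
w(q, E) = E*q
U = 16 (U = -2*(-8) = 16)
U - w(116, -33) = 16 - (-33)*116 = 16 - 1*(-3828) = 16 + 3828 = 3844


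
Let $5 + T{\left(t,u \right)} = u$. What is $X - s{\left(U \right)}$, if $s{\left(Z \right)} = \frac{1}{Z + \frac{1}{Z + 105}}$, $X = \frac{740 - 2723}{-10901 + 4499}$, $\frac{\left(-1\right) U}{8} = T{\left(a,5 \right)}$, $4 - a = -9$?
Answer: $- \frac{223409}{2134} \approx -104.69$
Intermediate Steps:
$a = 13$ ($a = 4 - -9 = 4 + 9 = 13$)
$T{\left(t,u \right)} = -5 + u$
$U = 0$ ($U = - 8 \left(-5 + 5\right) = \left(-8\right) 0 = 0$)
$X = \frac{661}{2134}$ ($X = - \frac{1983}{-6402} = \left(-1983\right) \left(- \frac{1}{6402}\right) = \frac{661}{2134} \approx 0.30975$)
$s{\left(Z \right)} = \frac{1}{Z + \frac{1}{105 + Z}}$
$X - s{\left(U \right)} = \frac{661}{2134} - \frac{105 + 0}{1 + 0^{2} + 105 \cdot 0} = \frac{661}{2134} - \frac{1}{1 + 0 + 0} \cdot 105 = \frac{661}{2134} - 1^{-1} \cdot 105 = \frac{661}{2134} - 1 \cdot 105 = \frac{661}{2134} - 105 = - \frac{223409}{2134}$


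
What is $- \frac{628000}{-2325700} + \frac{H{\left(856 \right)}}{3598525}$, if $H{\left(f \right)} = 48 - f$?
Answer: $\frac{22579945344}{83690895925} \approx 0.2698$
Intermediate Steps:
$- \frac{628000}{-2325700} + \frac{H{\left(856 \right)}}{3598525} = - \frac{628000}{-2325700} + \frac{48 - 856}{3598525} = \left(-628000\right) \left(- \frac{1}{2325700}\right) + \left(48 - 856\right) \frac{1}{3598525} = \frac{6280}{23257} - \frac{808}{3598525} = \frac{22579945344}{83690895925}$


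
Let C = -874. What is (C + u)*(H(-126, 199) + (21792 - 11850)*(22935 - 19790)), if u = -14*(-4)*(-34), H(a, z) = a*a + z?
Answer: -86906021370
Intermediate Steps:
H(a, z) = z + a**2 (H(a, z) = a**2 + z = z + a**2)
u = -1904 (u = 56*(-34) = -1904)
(C + u)*(H(-126, 199) + (21792 - 11850)*(22935 - 19790)) = (-874 - 1904)*((199 + (-126)**2) + (21792 - 11850)*(22935 - 19790)) = -2778*((199 + 15876) + 9942*3145) = -2778*(16075 + 31267590) = -2778*31283665 = -86906021370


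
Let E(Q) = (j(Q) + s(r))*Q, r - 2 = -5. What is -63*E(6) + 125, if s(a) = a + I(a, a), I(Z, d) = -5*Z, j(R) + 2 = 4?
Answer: -5167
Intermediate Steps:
r = -3 (r = 2 - 5 = -3)
j(R) = 2 (j(R) = -2 + 4 = 2)
s(a) = -4*a (s(a) = a - 5*a = -4*a)
E(Q) = 14*Q (E(Q) = (2 - 4*(-3))*Q = (2 + 12)*Q = 14*Q)
-63*E(6) + 125 = -882*6 + 125 = -63*84 + 125 = -5292 + 125 = -5167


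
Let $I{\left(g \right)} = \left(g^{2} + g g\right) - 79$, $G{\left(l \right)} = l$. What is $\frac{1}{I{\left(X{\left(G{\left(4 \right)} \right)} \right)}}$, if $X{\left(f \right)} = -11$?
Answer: $\frac{1}{163} \approx 0.006135$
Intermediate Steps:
$I{\left(g \right)} = -79 + 2 g^{2}$ ($I{\left(g \right)} = \left(g^{2} + g^{2}\right) - 79 = 2 g^{2} - 79 = -79 + 2 g^{2}$)
$\frac{1}{I{\left(X{\left(G{\left(4 \right)} \right)} \right)}} = \frac{1}{-79 + 2 \left(-11\right)^{2}} = \frac{1}{-79 + 2 \cdot 121} = \frac{1}{-79 + 242} = \frac{1}{163}$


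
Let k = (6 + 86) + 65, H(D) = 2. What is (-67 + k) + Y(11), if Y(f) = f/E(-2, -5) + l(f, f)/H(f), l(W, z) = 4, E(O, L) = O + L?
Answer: 633/7 ≈ 90.429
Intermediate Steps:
E(O, L) = L + O
Y(f) = 2 - f/7 (Y(f) = f/(-5 - 2) + 4/2 = f/(-7) + 4*(½) = f*(-⅐) + 2 = -f/7 + 2 = 2 - f/7)
k = 157 (k = 92 + 65 = 157)
(-67 + k) + Y(11) = (-67 + 157) + (2 - ⅐*11) = 90 + (2 - 11/7) = 90 + 3/7 = 633/7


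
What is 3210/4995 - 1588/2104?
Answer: -19637/175158 ≈ -0.11211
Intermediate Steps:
3210/4995 - 1588/2104 = 3210*(1/4995) - 1588*1/2104 = 214/333 - 397/526 = -19637/175158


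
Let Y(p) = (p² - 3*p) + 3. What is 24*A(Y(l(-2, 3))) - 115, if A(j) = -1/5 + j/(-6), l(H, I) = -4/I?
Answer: -6971/45 ≈ -154.91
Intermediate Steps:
Y(p) = 3 + p² - 3*p
A(j) = -⅕ - j/6 (A(j) = -1*⅕ + j*(-⅙) = -⅕ - j/6)
24*A(Y(l(-2, 3))) - 115 = 24*(-⅕ - (3 + (-4/3)² - (-12)/3)/6) - 115 = 24*(-⅕ - (3 + (-4*⅓)² - (-12)/3)/6) - 115 = 24*(-⅕ - (3 + (-4/3)² - 3*(-4/3))/6) - 115 = 24*(-⅕ - (3 + 16/9 + 4)/6) - 115 = 24*(-⅕ - ⅙*79/9) - 115 = 24*(-⅕ - 79/54) - 115 = 24*(-449/270) - 115 = -1796/45 - 115 = -6971/45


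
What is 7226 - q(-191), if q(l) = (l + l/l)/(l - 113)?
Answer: 57803/8 ≈ 7225.4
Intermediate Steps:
q(l) = (1 + l)/(-113 + l) (q(l) = (l + 1)/(-113 + l) = (1 + l)/(-113 + l))
7226 - q(-191) = 7226 - (1 - 191)/(-113 - 191) = 7226 - (-190)/(-304) = 7226 - (-1)*(-190)/304 = 7226 - 1*5/8 = 7226 - 5/8 = 57803/8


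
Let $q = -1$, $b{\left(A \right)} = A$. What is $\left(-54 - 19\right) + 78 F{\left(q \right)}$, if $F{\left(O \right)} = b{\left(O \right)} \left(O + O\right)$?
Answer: $83$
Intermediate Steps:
$F{\left(O \right)} = 2 O^{2}$ ($F{\left(O \right)} = O \left(O + O\right) = O 2 O = 2 O^{2}$)
$\left(-54 - 19\right) + 78 F{\left(q \right)} = \left(-54 - 19\right) + 78 \cdot 2 \left(-1\right)^{2} = -73 + 78 \cdot 2 \cdot 1 = -73 + 78 \cdot 2 = -73 + 156 = 83$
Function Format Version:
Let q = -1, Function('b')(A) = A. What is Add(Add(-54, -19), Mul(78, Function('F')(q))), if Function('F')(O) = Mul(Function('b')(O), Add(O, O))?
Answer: 83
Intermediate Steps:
Function('F')(O) = Mul(2, Pow(O, 2)) (Function('F')(O) = Mul(O, Add(O, O)) = Mul(O, Mul(2, O)) = Mul(2, Pow(O, 2)))
Add(Add(-54, -19), Mul(78, Function('F')(q))) = Add(Add(-54, -19), Mul(78, Mul(2, Pow(-1, 2)))) = Add(-73, Mul(78, Mul(2, 1))) = Add(-73, Mul(78, 2)) = Add(-73, 156) = 83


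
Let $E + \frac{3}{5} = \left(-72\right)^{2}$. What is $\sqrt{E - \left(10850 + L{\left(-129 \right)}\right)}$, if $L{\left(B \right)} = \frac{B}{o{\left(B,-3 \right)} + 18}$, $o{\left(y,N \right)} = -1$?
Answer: $\frac{2 i \sqrt{10221590}}{85} \approx 75.226 i$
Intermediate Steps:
$E = \frac{25917}{5}$ ($E = - \frac{3}{5} + \left(-72\right)^{2} = - \frac{3}{5} + 5184 = \frac{25917}{5} \approx 5183.4$)
$L{\left(B \right)} = \frac{B}{17}$ ($L{\left(B \right)} = \frac{B}{-1 + 18} = \frac{B}{17}$)
$\sqrt{E - \left(10850 + L{\left(-129 \right)}\right)} = \sqrt{\frac{25917}{5} + \left(50 \left(-217\right) - \frac{1}{17} \left(-129\right)\right)} = \sqrt{\frac{25917}{5} - \frac{184321}{17}} = \sqrt{- \frac{481016}{85}} = \frac{2 i \sqrt{10221590}}{85}$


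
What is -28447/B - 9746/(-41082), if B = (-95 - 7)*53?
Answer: 67852585/12338294 ≈ 5.4994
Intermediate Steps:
B = -5406 (B = -102*53 = -5406)
-28447/B - 9746/(-41082) = -28447/(-5406) - 9746/(-41082) = -28447*(-1/5406) - 9746*(-1/41082) = 28447/5406 + 4873/20541 = 67852585/12338294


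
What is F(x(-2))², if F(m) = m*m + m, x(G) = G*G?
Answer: 400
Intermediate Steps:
x(G) = G²
F(m) = m + m² (F(m) = m² + m = m + m²)
F(x(-2))² = ((-2)²*(1 + (-2)²))² = (4*(1 + 4))² = (4*5)² = 20² = 400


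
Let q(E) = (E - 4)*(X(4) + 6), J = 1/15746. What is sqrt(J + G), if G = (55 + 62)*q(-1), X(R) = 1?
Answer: I*sqrt(1015300017274)/15746 ≈ 63.992*I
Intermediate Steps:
J = 1/15746 ≈ 6.3508e-5
q(E) = -28 + 7*E (q(E) = (E - 4)*(1 + 6) = (-4 + E)*7 = -28 + 7*E)
G = -4095 (G = (55 + 62)*(-28 + 7*(-1)) = 117*(-28 - 7) = 117*(-35) = -4095)
sqrt(J + G) = sqrt(1/15746 - 4095) = sqrt(-64479869/15746) = I*sqrt(1015300017274)/15746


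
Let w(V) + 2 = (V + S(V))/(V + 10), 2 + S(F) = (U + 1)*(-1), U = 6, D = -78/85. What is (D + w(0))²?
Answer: 421201/28900 ≈ 14.574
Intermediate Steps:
D = -78/85 (D = -78*1/85 = -78/85 ≈ -0.91765)
S(F) = -9 (S(F) = -2 + (6 + 1)*(-1) = -2 + 7*(-1) = -2 - 7 = -9)
w(V) = -2 + (-9 + V)/(10 + V) (w(V) = -2 + (V - 9)/(V + 10) = -2 + (-9 + V)/(10 + V))
(D + w(0))² = (-78/85 + (-29 - 1*0)/(10 + 0))² = (-78/85 + (-29 + 0)/10)² = (-78/85 + (⅒)*(-29))² = (-78/85 - 29/10)² = (-649/170)² = 421201/28900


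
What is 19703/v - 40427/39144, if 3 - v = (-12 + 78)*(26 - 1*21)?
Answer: -261491287/4266696 ≈ -61.287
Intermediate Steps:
v = -327 (v = 3 - (-12 + 78)*(26 - 1*21) = 3 - 66*(26 - 21) = 3 - 66*5 = 3 - 1*330 = 3 - 330 = -327)
19703/v - 40427/39144 = 19703/(-327) - 40427/39144 = 19703*(-1/327) - 40427*1/39144 = -19703/327 - 40427/39144 = -261491287/4266696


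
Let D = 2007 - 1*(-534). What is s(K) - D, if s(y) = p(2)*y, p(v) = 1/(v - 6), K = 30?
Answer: -5097/2 ≈ -2548.5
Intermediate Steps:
p(v) = 1/(-6 + v)
s(y) = -y/4 (s(y) = y/(-6 + 2) = y/(-4) = -y/4)
D = 2541 (D = 2007 + 534 = 2541)
s(K) - D = -¼*30 - 1*2541 = -15/2 - 2541 = -5097/2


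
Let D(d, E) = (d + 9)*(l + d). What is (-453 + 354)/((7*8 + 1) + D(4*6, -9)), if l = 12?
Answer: -33/415 ≈ -0.079518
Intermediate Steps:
D(d, E) = (9 + d)*(12 + d) (D(d, E) = (d + 9)*(12 + d) = (9 + d)*(12 + d))
(-453 + 354)/((7*8 + 1) + D(4*6, -9)) = (-453 + 354)/((7*8 + 1) + (108 + (4*6)**2 + 21*(4*6))) = -99/((56 + 1) + (108 + 24**2 + 21*24)) = -99/(57 + (108 + 576 + 504)) = -99/(57 + 1188) = -99/1245 = -99*1/1245 = -33/415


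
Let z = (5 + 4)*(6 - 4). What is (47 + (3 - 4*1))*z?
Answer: 828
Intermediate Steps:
z = 18 (z = 9*2 = 18)
(47 + (3 - 4*1))*z = (47 + (3 - 4*1))*18 = (47 + (3 - 4))*18 = (47 - 1)*18 = 46*18 = 828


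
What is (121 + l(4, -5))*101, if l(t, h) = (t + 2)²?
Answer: 15857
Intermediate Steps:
l(t, h) = (2 + t)²
(121 + l(4, -5))*101 = (121 + (2 + 4)²)*101 = (121 + 6²)*101 = (121 + 36)*101 = 157*101 = 15857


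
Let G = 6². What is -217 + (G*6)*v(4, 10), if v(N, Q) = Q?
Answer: 1943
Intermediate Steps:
G = 36
-217 + (G*6)*v(4, 10) = -217 + (36*6)*10 = -217 + 216*10 = -217 + 2160 = 1943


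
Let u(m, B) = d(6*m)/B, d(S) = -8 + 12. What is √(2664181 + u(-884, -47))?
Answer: √5885175641/47 ≈ 1632.2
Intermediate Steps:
d(S) = 4
u(m, B) = 4/B
√(2664181 + u(-884, -47)) = √(2664181 + 4/(-47)) = √(2664181 + 4*(-1/47)) = √(2664181 - 4/47) = √(125216503/47) = √5885175641/47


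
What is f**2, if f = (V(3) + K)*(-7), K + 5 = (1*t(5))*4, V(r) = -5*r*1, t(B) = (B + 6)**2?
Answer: 10549504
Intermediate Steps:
t(B) = (6 + B)**2
V(r) = -5*r
K = 479 (K = -5 + (1*(6 + 5)**2)*4 = -5 + (1*11**2)*4 = -5 + (1*121)*4 = -5 + 121*4 = -5 + 484 = 479)
f = -3248 (f = (-5*3 + 479)*(-7) = (-15 + 479)*(-7) = 464*(-7) = -3248)
f**2 = (-3248)**2 = 10549504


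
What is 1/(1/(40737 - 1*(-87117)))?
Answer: 127854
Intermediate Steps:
1/(1/(40737 - 1*(-87117))) = 1/(1/(40737 + 87117)) = 1/(1/127854) = 127854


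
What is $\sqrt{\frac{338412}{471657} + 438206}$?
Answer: $\frac{\sqrt{10831512119526042}}{157219} \approx 661.97$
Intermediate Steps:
$\sqrt{\frac{338412}{471657} + 438206} = \sqrt{338412 \cdot \frac{1}{471657} + 438206} = \sqrt{\frac{112804}{157219} + 438206} = \sqrt{\frac{68894421918}{157219}} = \frac{\sqrt{10831512119526042}}{157219}$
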